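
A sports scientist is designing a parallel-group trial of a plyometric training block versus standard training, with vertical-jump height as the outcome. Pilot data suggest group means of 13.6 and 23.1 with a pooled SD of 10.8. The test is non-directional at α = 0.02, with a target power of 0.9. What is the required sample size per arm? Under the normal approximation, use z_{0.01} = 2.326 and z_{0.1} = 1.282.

n = 34 per group

Cohen's d = |M₁ − M₂| / SD_pooled = |13.6 − 23.1| / 10.8 = 9.5 / 10.8 = 0.880.
For two independent groups with equal n: n = 2·((z_{α/2} + z_β) / d)².
z_{α/2} + z_β = 2.326 + 1.282 = 3.608.
n = 2 × (3.608 / 0.880)² = 2 × 4.100² = 2 × 16.81 = 33.6.
Round up to the next whole participant.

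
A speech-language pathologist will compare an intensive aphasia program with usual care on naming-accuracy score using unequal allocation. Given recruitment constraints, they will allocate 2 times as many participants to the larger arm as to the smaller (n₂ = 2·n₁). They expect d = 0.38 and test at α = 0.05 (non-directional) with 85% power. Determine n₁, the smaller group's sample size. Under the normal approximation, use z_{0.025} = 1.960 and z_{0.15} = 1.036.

With allocation ratio k = n₂/n₁ = 2, Var(x̄₁−x̄₂) = σ²(1/n₁ + 1/(k·n₁)) = σ²·(k+1)/(k·n₁).
So n₁ = (1 + 1/k)·((z_{α/2} + z_β)/d)² = 1.500 × (2.996/0.38)².
n₁ = 1.500 × 62.16 = 93.2.
Round up: n₁ = 94, giving n₂ = 2 × 94 = 188.

n₁ = 94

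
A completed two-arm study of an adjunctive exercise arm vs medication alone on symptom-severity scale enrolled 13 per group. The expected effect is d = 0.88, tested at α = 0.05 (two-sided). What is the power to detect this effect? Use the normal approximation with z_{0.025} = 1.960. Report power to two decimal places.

For two equal groups, power = Φ(d·√(n/2) − z_{α/2}).
d·√(n/2) = 0.88 × √(13/2) = 0.88 × 2.550 = 2.244.
z_β = 2.244 − 1.960 = 0.284.
Power = Φ(0.284) = 0.612.

power ≈ 0.61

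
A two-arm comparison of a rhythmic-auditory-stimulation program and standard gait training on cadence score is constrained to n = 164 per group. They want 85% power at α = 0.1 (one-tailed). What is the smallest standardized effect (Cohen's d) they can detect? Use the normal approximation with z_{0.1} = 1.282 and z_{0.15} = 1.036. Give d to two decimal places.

d_min ≈ 0.26

For two independent groups of n = 164 each: d_min = (z_{α} + z_β)·√(2/n).
z-sum = 1.282 + 1.036 = 2.318.
d_min = 2.318 × √(2/164) = 2.318 × 0.1104 = 0.256.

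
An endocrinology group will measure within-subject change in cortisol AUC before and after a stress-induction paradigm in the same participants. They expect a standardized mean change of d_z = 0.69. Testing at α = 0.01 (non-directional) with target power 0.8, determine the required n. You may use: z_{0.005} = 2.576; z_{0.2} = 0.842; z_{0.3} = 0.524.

n = 25 pairs

For a paired (one-sample on differences) test: n = ((z_{α/2} + z_β) / d)².
z_{α/2} + z_β = 2.576 + 0.842 = 3.418.
n = (3.418 / 0.69)² = 4.954² = 24.54.
Round up.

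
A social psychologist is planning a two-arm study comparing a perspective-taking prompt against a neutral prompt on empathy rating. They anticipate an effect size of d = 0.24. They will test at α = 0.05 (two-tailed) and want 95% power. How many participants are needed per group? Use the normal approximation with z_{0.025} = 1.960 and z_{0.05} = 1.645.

For two independent groups with equal n: n = 2·((z_{α/2} + z_β) / d)².
z_{α/2} + z_β = 1.960 + 1.645 = 3.605.
n = 2 × (3.605 / 0.24)² = 2 × 15.021² = 2 × 225.63 = 451.3.
Round up to the next whole participant.

n = 452 per group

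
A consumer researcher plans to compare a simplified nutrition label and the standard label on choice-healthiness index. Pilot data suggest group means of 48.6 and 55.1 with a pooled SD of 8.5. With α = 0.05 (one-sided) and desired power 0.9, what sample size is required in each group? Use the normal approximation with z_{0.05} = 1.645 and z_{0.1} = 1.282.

n = 30 per group

Cohen's d = |M₁ − M₂| / SD_pooled = |48.6 − 55.1| / 8.5 = 6.5 / 8.5 = 0.765.
For two independent groups with equal n: n = 2·((z_{α} + z_β) / d)².
z_{α} + z_β = 1.645 + 1.282 = 2.927.
n = 2 × (2.927 / 0.765)² = 2 × 3.826² = 2 × 14.64 = 29.3.
Round up to the next whole participant.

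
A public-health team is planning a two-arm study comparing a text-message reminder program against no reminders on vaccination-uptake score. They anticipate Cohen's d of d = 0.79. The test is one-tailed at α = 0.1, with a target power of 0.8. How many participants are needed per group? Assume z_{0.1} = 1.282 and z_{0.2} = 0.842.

n = 15 per group

For two independent groups with equal n: n = 2·((z_{α} + z_β) / d)².
z_{α} + z_β = 1.282 + 0.842 = 2.124.
n = 2 × (2.124 / 0.79)² = 2 × 2.689² = 2 × 7.23 = 14.5.
Round up to the next whole participant.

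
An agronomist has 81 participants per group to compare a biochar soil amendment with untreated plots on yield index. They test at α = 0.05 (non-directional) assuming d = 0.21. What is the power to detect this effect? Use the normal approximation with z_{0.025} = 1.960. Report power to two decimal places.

power ≈ 0.27

For two equal groups, power = Φ(d·√(n/2) − z_{α/2}).
d·√(n/2) = 0.21 × √(81/2) = 0.21 × 6.364 = 1.336.
z_β = 1.336 − 1.960 = -0.624.
Power = Φ(-0.624) = 0.266.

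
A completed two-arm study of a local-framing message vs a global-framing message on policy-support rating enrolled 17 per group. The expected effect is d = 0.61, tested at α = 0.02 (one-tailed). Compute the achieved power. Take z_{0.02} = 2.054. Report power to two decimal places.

For two equal groups, power = Φ(d·√(n/2) − z_{α}).
d·√(n/2) = 0.61 × √(17/2) = 0.61 × 2.915 = 1.778.
z_β = 1.778 − 2.054 = -0.276.
Power = Φ(-0.276) = 0.391.

power ≈ 0.39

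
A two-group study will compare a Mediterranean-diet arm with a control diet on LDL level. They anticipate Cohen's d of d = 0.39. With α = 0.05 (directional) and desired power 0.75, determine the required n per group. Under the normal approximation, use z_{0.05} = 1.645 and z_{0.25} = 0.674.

For two independent groups with equal n: n = 2·((z_{α} + z_β) / d)².
z_{α} + z_β = 1.645 + 0.674 = 2.319.
n = 2 × (2.319 / 0.39)² = 2 × 5.946² = 2 × 35.36 = 70.7.
Round up to the next whole participant.

n = 71 per group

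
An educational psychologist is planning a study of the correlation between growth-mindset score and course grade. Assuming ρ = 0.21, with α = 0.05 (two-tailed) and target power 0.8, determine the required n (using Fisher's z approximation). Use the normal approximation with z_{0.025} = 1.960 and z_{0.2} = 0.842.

n = 176

Fisher's z: C = ½·ln((1+r)/(1−r)) = ½·ln(1.5316) = 0.2132.
n = ((z_{α/2} + z_β)/C)² + 3.
(1.960 + 0.842) / 0.2132 = 2.802 / 0.2132 = 13.143.
n = 13.143² + 3 = 172.73 + 3 = 175.7.
Round up.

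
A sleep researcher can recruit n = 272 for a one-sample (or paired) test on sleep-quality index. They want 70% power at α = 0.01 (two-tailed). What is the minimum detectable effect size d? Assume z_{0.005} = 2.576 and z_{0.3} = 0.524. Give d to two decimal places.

d_min ≈ 0.19

For a single sample (or paired design) of n = 272: d_min = (z_{α/2} + z_β)/√n.
z-sum = 2.576 + 0.524 = 3.100.
d_min = 3.100 / √272 = 3.100 / 16.492 = 0.188.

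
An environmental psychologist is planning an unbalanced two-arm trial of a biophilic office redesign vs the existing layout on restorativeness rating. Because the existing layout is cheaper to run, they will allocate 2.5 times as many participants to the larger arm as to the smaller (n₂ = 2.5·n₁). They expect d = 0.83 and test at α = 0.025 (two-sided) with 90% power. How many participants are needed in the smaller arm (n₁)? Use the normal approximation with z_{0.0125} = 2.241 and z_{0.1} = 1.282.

n₁ = 26

With allocation ratio k = n₂/n₁ = 2.5, Var(x̄₁−x̄₂) = σ²(1/n₁ + 1/(k·n₁)) = σ²·(k+1)/(k·n₁).
So n₁ = (1 + 1/k)·((z_{α/2} + z_β)/d)² = 1.400 × (3.523/0.83)².
n₁ = 1.400 × 18.02 = 25.2.
Round up: n₁ = 26, giving n₂ = 2.5 × 26 = 65.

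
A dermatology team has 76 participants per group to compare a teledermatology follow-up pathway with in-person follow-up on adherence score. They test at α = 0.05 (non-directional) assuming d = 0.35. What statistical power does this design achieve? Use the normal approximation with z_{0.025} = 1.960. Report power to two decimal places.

power ≈ 0.58

For two equal groups, power = Φ(d·√(n/2) − z_{α/2}).
d·√(n/2) = 0.35 × √(76/2) = 0.35 × 6.164 = 2.158.
z_β = 2.158 − 1.960 = 0.198.
Power = Φ(0.198) = 0.578.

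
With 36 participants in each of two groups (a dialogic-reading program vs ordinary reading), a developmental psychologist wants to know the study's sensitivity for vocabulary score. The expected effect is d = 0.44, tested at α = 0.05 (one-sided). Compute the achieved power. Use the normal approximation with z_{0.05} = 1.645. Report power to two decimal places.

For two equal groups, power = Φ(d·√(n/2) − z_{α}).
d·√(n/2) = 0.44 × √(36/2) = 0.44 × 4.243 = 1.867.
z_β = 1.867 − 1.645 = 0.222.
Power = Φ(0.222) = 0.588.

power ≈ 0.59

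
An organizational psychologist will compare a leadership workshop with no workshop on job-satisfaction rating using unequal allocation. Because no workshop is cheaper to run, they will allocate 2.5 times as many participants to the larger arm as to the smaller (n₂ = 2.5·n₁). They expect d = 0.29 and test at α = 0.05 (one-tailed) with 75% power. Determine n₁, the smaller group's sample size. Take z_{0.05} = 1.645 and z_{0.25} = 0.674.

With allocation ratio k = n₂/n₁ = 2.5, Var(x̄₁−x̄₂) = σ²(1/n₁ + 1/(k·n₁)) = σ²·(k+1)/(k·n₁).
So n₁ = (1 + 1/k)·((z_{α} + z_β)/d)² = 1.400 × (2.319/0.29)².
n₁ = 1.400 × 63.94 = 89.5.
Round up: n₁ = 90, giving n₂ = 2.5 × 90 = 225.

n₁ = 90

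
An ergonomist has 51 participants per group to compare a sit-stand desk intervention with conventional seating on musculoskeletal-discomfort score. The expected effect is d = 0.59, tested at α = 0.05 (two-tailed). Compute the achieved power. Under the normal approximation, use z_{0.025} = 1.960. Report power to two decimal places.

power ≈ 0.85

For two equal groups, power = Φ(d·√(n/2) − z_{α/2}).
d·√(n/2) = 0.59 × √(51/2) = 0.59 × 5.050 = 2.979.
z_β = 2.979 − 1.960 = 1.019.
Power = Φ(1.019) = 0.846.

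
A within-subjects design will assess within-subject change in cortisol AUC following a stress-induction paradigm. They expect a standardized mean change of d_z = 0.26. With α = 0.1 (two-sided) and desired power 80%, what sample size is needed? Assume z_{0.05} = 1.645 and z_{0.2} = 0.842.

For a paired (one-sample on differences) test: n = ((z_{α/2} + z_β) / d)².
z_{α/2} + z_β = 1.645 + 0.842 = 2.487.
n = (2.487 / 0.26)² = 9.565² = 91.50.
Round up.

n = 92 pairs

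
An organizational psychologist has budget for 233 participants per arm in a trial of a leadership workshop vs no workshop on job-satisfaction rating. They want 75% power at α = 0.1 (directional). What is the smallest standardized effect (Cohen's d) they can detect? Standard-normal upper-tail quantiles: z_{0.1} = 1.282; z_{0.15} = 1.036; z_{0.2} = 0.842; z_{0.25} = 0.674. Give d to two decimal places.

For two independent groups of n = 233 each: d_min = (z_{α} + z_β)·√(2/n).
z-sum = 1.282 + 0.674 = 1.956.
d_min = 1.956 × √(2/233) = 1.956 × 0.0926 = 0.181.

d_min ≈ 0.18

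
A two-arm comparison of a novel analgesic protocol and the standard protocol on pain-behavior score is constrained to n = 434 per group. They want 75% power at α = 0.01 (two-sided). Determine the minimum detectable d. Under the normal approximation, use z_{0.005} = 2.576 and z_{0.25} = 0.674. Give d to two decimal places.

d_min ≈ 0.22

For two independent groups of n = 434 each: d_min = (z_{α/2} + z_β)·√(2/n).
z-sum = 2.576 + 0.674 = 3.250.
d_min = 3.250 × √(2/434) = 3.250 × 0.0679 = 0.221.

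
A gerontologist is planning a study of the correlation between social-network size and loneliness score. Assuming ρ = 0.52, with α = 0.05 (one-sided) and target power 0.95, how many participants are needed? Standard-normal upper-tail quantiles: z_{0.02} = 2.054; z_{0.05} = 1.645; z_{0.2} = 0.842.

n = 36

Fisher's z: C = ½·ln((1+r)/(1−r)) = ½·ln(3.1667) = 0.5763.
n = ((z_{α} + z_β)/C)² + 3.
(1.645 + 1.645) / 0.5763 = 3.290 / 0.5763 = 5.709.
n = 5.709² + 3 = 32.59 + 3 = 35.6.
Round up.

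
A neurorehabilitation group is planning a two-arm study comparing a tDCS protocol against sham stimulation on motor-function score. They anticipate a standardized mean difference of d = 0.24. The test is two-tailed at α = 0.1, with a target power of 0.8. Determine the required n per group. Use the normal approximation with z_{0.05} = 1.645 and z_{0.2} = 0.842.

n = 215 per group

For two independent groups with equal n: n = 2·((z_{α/2} + z_β) / d)².
z_{α/2} + z_β = 1.645 + 0.842 = 2.487.
n = 2 × (2.487 / 0.24)² = 2 × 10.363² = 2 × 107.38 = 214.8.
Round up to the next whole participant.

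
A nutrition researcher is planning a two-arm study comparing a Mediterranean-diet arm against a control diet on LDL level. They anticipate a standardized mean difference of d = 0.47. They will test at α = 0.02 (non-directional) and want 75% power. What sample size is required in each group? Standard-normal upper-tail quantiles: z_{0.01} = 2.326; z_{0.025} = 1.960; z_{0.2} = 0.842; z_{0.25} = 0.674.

For two independent groups with equal n: n = 2·((z_{α/2} + z_β) / d)².
z_{α/2} + z_β = 2.326 + 0.674 = 3.000.
n = 2 × (3.000 / 0.47)² = 2 × 6.383² = 2 × 40.74 = 81.5.
Round up to the next whole participant.

n = 82 per group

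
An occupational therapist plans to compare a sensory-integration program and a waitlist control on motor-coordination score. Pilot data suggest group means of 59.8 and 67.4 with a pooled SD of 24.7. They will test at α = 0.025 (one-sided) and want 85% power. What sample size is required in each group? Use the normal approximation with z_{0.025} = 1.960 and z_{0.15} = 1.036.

n = 190 per group

Cohen's d = |M₁ − M₂| / SD_pooled = |59.8 − 67.4| / 24.7 = 7.6 / 24.7 = 0.308.
For two independent groups with equal n: n = 2·((z_{α} + z_β) / d)².
z_{α} + z_β = 1.960 + 1.036 = 2.996.
n = 2 × (2.996 / 0.308)² = 2 × 9.727² = 2 × 94.62 = 189.2.
Round up to the next whole participant.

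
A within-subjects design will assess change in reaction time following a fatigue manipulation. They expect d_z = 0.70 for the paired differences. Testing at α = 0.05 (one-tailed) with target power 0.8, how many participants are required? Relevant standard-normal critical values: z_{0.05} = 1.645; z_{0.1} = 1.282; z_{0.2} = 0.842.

For a paired (one-sample on differences) test: n = ((z_{α} + z_β) / d)².
z_{α} + z_β = 1.645 + 0.842 = 2.487.
n = (2.487 / 0.70)² = 3.553² = 12.62.
Round up.

n = 13 pairs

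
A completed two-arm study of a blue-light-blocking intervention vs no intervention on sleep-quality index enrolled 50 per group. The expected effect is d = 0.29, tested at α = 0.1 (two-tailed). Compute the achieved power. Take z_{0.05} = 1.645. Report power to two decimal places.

For two equal groups, power = Φ(d·√(n/2) − z_{α/2}).
d·√(n/2) = 0.29 × √(50/2) = 0.29 × 5.000 = 1.450.
z_β = 1.450 − 1.645 = -0.195.
Power = Φ(-0.195) = 0.423.

power ≈ 0.42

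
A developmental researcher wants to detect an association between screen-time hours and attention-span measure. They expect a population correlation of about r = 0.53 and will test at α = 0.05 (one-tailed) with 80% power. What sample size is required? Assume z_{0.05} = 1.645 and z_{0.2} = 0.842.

Fisher's z: C = ½·ln((1+r)/(1−r)) = ½·ln(3.2553) = 0.5901.
n = ((z_{α} + z_β)/C)² + 3.
(1.645 + 0.842) / 0.5901 = 2.487 / 0.5901 = 4.215.
n = 4.215² + 3 = 17.76 + 3 = 20.8.
Round up.

n = 21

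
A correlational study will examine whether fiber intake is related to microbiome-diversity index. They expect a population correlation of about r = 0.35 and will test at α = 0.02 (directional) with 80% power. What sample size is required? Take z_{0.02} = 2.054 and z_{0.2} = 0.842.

Fisher's z: C = ½·ln((1+r)/(1−r)) = ½·ln(2.0769) = 0.3654.
n = ((z_{α} + z_β)/C)² + 3.
(2.054 + 0.842) / 0.3654 = 2.896 / 0.3654 = 7.926.
n = 7.926² + 3 = 62.81 + 3 = 65.8.
Round up.

n = 66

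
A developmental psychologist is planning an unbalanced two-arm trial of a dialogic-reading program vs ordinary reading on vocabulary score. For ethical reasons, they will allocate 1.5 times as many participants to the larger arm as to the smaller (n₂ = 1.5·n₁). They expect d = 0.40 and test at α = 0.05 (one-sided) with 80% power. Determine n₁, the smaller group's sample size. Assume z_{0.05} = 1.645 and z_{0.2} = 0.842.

With allocation ratio k = n₂/n₁ = 1.5, Var(x̄₁−x̄₂) = σ²(1/n₁ + 1/(k·n₁)) = σ²·(k+1)/(k·n₁).
So n₁ = (1 + 1/k)·((z_{α} + z_β)/d)² = 1.667 × (2.487/0.40)².
n₁ = 1.667 × 38.66 = 64.4.
Round up: n₁ = 65, giving n₂ = ⌈1.5 × 65⌉ = ⌈97.5⌉ = 98.

n₁ = 65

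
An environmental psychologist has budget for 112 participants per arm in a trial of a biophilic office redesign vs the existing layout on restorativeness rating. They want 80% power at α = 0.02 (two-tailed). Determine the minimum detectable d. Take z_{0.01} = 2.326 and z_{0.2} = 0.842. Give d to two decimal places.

d_min ≈ 0.42

For two independent groups of n = 112 each: d_min = (z_{α/2} + z_β)·√(2/n).
z-sum = 2.326 + 0.842 = 3.168.
d_min = 3.168 × √(2/112) = 3.168 × 0.1336 = 0.423.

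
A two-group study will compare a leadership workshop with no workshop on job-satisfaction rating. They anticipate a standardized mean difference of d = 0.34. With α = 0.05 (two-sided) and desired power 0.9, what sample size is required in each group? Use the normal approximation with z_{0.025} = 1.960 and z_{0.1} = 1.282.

For two independent groups with equal n: n = 2·((z_{α/2} + z_β) / d)².
z_{α/2} + z_β = 1.960 + 1.282 = 3.242.
n = 2 × (3.242 / 0.34)² = 2 × 9.535² = 2 × 90.92 = 181.8.
Round up to the next whole participant.

n = 182 per group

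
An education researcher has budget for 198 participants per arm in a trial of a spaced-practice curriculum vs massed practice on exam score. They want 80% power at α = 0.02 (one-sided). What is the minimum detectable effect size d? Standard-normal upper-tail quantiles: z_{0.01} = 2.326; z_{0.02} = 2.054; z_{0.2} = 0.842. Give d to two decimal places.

d_min ≈ 0.29

For two independent groups of n = 198 each: d_min = (z_{α} + z_β)·√(2/n).
z-sum = 2.054 + 0.842 = 2.896.
d_min = 2.896 × √(2/198) = 2.896 × 0.1005 = 0.291.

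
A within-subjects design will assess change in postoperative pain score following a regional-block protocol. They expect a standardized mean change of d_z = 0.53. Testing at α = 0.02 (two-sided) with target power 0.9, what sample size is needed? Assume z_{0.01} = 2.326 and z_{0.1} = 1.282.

For a paired (one-sample on differences) test: n = ((z_{α/2} + z_β) / d)².
z_{α/2} + z_β = 2.326 + 1.282 = 3.608.
n = (3.608 / 0.53)² = 6.808² = 46.34.
Round up.

n = 47 pairs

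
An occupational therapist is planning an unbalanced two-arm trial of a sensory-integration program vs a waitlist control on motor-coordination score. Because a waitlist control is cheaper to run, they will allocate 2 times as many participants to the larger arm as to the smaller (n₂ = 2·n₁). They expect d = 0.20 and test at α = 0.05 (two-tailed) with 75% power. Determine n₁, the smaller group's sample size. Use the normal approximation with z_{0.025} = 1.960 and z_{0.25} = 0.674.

With allocation ratio k = n₂/n₁ = 2, Var(x̄₁−x̄₂) = σ²(1/n₁ + 1/(k·n₁)) = σ²·(k+1)/(k·n₁).
So n₁ = (1 + 1/k)·((z_{α/2} + z_β)/d)² = 1.500 × (2.634/0.20)².
n₁ = 1.500 × 173.45 = 260.2.
Round up: n₁ = 261, giving n₂ = 2 × 261 = 522.

n₁ = 261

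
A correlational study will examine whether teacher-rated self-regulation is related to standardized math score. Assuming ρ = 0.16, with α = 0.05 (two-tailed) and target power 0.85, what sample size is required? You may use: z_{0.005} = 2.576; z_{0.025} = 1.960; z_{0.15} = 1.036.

Fisher's z: C = ½·ln((1+r)/(1−r)) = ½·ln(1.3810) = 0.1614.
n = ((z_{α/2} + z_β)/C)² + 3.
(1.960 + 1.036) / 0.1614 = 2.996 / 0.1614 = 18.563.
n = 18.563² + 3 = 344.57 + 3 = 347.6.
Round up.

n = 348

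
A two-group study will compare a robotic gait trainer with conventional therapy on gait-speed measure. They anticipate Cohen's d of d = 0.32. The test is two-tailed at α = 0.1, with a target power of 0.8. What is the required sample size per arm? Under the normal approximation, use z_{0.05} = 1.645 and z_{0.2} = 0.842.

For two independent groups with equal n: n = 2·((z_{α/2} + z_β) / d)².
z_{α/2} + z_β = 1.645 + 0.842 = 2.487.
n = 2 × (2.487 / 0.32)² = 2 × 7.772² = 2 × 60.40 = 120.8.
Round up to the next whole participant.

n = 121 per group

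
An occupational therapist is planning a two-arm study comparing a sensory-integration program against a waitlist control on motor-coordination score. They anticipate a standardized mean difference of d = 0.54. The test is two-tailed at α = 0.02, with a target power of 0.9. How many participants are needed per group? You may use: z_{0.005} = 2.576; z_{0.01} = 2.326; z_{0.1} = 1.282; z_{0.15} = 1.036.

n = 90 per group

For two independent groups with equal n: n = 2·((z_{α/2} + z_β) / d)².
z_{α/2} + z_β = 2.326 + 1.282 = 3.608.
n = 2 × (3.608 / 0.54)² = 2 × 6.681² = 2 × 44.64 = 89.3.
Round up to the next whole participant.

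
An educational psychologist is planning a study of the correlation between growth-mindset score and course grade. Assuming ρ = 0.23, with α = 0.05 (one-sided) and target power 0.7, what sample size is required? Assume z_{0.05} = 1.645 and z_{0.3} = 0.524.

Fisher's z: C = ½·ln((1+r)/(1−r)) = ½·ln(1.5974) = 0.2342.
n = ((z_{α} + z_β)/C)² + 3.
(1.645 + 0.524) / 0.2342 = 2.169 / 0.2342 = 9.261.
n = 9.261² + 3 = 85.77 + 3 = 88.8.
Round up.

n = 89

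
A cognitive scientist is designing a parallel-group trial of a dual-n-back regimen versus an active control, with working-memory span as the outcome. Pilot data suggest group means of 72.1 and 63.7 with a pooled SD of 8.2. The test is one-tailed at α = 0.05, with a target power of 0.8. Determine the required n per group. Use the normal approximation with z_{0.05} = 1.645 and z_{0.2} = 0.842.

Cohen's d = |M₁ − M₂| / SD_pooled = |72.1 − 63.7| / 8.2 = 8.4 / 8.2 = 1.024.
For two independent groups with equal n: n = 2·((z_{α} + z_β) / d)².
z_{α} + z_β = 1.645 + 0.842 = 2.487.
n = 2 × (2.487 / 1.024)² = 2 × 2.429² = 2 × 5.90 = 11.8.
Round up to the next whole participant.

n = 12 per group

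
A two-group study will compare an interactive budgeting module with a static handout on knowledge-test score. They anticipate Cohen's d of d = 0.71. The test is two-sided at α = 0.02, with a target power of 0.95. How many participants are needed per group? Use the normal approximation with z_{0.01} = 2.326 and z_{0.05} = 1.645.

For two independent groups with equal n: n = 2·((z_{α/2} + z_β) / d)².
z_{α/2} + z_β = 2.326 + 1.645 = 3.971.
n = 2 × (3.971 / 0.71)² = 2 × 5.593² = 2 × 31.28 = 62.6.
Round up to the next whole participant.

n = 63 per group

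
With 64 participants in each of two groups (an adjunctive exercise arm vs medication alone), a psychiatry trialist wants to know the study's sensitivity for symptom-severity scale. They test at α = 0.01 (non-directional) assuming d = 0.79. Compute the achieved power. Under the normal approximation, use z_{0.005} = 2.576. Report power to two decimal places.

For two equal groups, power = Φ(d·√(n/2) − z_{α/2}).
d·√(n/2) = 0.79 × √(64/2) = 0.79 × 5.657 = 4.469.
z_β = 4.469 − 2.576 = 1.893.
Power = Φ(1.893) = 0.971.

power ≈ 0.97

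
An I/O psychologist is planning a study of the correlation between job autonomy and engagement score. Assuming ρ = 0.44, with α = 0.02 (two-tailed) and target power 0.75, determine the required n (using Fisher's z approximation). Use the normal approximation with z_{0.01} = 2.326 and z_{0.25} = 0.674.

Fisher's z: C = ½·ln((1+r)/(1−r)) = ½·ln(2.5714) = 0.4722.
n = ((z_{α/2} + z_β)/C)² + 3.
(2.326 + 0.674) / 0.4722 = 3.000 / 0.4722 = 6.353.
n = 6.353² + 3 = 40.36 + 3 = 43.4.
Round up.

n = 44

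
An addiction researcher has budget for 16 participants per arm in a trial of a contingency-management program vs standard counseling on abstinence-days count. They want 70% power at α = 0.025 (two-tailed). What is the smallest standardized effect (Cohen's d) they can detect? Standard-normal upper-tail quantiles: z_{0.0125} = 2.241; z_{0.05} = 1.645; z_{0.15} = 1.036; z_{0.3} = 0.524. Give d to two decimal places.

d_min ≈ 0.98

For two independent groups of n = 16 each: d_min = (z_{α/2} + z_β)·√(2/n).
z-sum = 2.241 + 0.524 = 2.765.
d_min = 2.765 × √(2/16) = 2.765 × 0.3536 = 0.978.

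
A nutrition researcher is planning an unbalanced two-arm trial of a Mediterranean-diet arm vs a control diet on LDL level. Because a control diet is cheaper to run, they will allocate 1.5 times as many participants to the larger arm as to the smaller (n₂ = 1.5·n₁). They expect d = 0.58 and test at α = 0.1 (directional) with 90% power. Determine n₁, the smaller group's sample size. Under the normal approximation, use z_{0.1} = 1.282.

n₁ = 33

With allocation ratio k = n₂/n₁ = 1.5, Var(x̄₁−x̄₂) = σ²(1/n₁ + 1/(k·n₁)) = σ²·(k+1)/(k·n₁).
So n₁ = (1 + 1/k)·((z_{α} + z_β)/d)² = 1.667 × (2.564/0.58)².
n₁ = 1.667 × 19.54 = 32.6.
Round up: n₁ = 33, giving n₂ = ⌈1.5 × 33⌉ = ⌈49.5⌉ = 50.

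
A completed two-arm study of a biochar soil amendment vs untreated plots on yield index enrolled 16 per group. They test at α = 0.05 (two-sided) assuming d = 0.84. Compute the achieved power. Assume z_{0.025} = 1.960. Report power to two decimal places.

power ≈ 0.66

For two equal groups, power = Φ(d·√(n/2) − z_{α/2}).
d·√(n/2) = 0.84 × √(16/2) = 0.84 × 2.828 = 2.376.
z_β = 2.376 − 1.960 = 0.416.
Power = Φ(0.416) = 0.661.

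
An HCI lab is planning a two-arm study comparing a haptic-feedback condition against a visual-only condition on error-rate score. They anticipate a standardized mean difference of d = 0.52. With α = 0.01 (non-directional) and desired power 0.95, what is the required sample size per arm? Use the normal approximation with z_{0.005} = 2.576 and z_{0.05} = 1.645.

For two independent groups with equal n: n = 2·((z_{α/2} + z_β) / d)².
z_{α/2} + z_β = 2.576 + 1.645 = 4.221.
n = 2 × (4.221 / 0.52)² = 2 × 8.117² = 2 × 65.89 = 131.8.
Round up to the next whole participant.

n = 132 per group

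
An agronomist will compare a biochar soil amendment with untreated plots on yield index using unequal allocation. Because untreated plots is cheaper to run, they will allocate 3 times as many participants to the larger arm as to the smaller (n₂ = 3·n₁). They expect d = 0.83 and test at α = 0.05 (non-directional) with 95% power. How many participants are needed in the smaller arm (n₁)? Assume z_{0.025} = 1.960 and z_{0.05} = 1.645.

n₁ = 26

With allocation ratio k = n₂/n₁ = 3, Var(x̄₁−x̄₂) = σ²(1/n₁ + 1/(k·n₁)) = σ²·(k+1)/(k·n₁).
So n₁ = (1 + 1/k)·((z_{α/2} + z_β)/d)² = 1.333 × (3.605/0.83)².
n₁ = 1.333 × 18.86 = 25.2.
Round up: n₁ = 26, giving n₂ = 3 × 26 = 78.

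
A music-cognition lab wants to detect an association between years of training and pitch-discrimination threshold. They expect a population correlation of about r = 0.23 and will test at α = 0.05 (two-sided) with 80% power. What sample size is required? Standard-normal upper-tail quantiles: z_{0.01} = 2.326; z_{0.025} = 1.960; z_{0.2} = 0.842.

Fisher's z: C = ½·ln((1+r)/(1−r)) = ½·ln(1.5974) = 0.2342.
n = ((z_{α/2} + z_β)/C)² + 3.
(1.960 + 0.842) / 0.2342 = 2.802 / 0.2342 = 11.964.
n = 11.964² + 3 = 143.14 + 3 = 146.1.
Round up.

n = 147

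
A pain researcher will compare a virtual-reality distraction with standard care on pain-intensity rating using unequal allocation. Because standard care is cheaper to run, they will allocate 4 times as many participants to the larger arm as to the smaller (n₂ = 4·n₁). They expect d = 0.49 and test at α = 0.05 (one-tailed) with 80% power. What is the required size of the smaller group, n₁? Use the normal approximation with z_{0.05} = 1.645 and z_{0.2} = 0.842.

With allocation ratio k = n₂/n₁ = 4, Var(x̄₁−x̄₂) = σ²(1/n₁ + 1/(k·n₁)) = σ²·(k+1)/(k·n₁).
So n₁ = (1 + 1/k)·((z_{α} + z_β)/d)² = 1.250 × (2.487/0.49)².
n₁ = 1.250 × 25.76 = 32.2.
Round up: n₁ = 33, giving n₂ = 4 × 33 = 132.

n₁ = 33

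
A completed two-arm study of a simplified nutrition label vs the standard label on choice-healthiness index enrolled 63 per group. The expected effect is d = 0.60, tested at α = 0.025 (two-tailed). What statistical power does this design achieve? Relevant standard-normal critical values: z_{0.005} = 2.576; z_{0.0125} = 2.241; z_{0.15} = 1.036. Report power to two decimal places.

power ≈ 0.87

For two equal groups, power = Φ(d·√(n/2) − z_{α/2}).
d·√(n/2) = 0.60 × √(63/2) = 0.60 × 5.612 = 3.367.
z_β = 3.367 − 2.241 = 1.126.
Power = Φ(1.126) = 0.870.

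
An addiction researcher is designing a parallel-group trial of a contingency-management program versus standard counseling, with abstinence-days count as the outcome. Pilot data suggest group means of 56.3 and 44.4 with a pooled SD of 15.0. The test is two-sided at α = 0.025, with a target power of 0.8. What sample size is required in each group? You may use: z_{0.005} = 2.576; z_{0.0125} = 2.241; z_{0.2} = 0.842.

n = 31 per group

Cohen's d = |M₁ − M₂| / SD_pooled = |56.3 − 44.4| / 15.0 = 11.9 / 15.0 = 0.793.
For two independent groups with equal n: n = 2·((z_{α/2} + z_β) / d)².
z_{α/2} + z_β = 2.241 + 0.842 = 3.083.
n = 2 × (3.083 / 0.793)² = 2 × 3.888² = 2 × 15.11 = 30.2.
Round up to the next whole participant.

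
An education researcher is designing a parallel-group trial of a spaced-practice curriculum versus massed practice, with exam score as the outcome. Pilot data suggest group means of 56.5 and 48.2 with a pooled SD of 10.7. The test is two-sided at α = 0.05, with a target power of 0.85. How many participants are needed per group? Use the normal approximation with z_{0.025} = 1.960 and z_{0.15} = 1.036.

Cohen's d = |M₁ − M₂| / SD_pooled = |56.5 − 48.2| / 10.7 = 8.3 / 10.7 = 0.776.
For two independent groups with equal n: n = 2·((z_{α/2} + z_β) / d)².
z_{α/2} + z_β = 1.960 + 1.036 = 2.996.
n = 2 × (2.996 / 0.776)² = 2 × 3.861² = 2 × 14.91 = 29.8.
Round up to the next whole participant.

n = 30 per group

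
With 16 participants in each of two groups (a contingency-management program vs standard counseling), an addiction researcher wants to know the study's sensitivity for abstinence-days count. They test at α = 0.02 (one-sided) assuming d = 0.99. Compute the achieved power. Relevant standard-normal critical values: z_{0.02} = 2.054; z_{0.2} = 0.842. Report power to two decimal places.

power ≈ 0.77

For two equal groups, power = Φ(d·√(n/2) − z_{α}).
d·√(n/2) = 0.99 × √(16/2) = 0.99 × 2.828 = 2.800.
z_β = 2.800 − 2.054 = 0.746.
Power = Φ(0.746) = 0.772.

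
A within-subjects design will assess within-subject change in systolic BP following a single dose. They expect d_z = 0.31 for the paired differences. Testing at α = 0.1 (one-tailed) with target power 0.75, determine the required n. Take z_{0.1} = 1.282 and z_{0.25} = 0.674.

For a paired (one-sample on differences) test: n = ((z_{α} + z_β) / d)².
z_{α} + z_β = 1.282 + 0.674 = 1.956.
n = (1.956 / 0.31)² = 6.310² = 39.81.
Round up.

n = 40 pairs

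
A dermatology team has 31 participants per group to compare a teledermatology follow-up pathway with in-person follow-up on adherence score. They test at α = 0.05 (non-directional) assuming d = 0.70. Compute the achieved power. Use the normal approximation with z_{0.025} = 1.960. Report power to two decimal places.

power ≈ 0.79

For two equal groups, power = Φ(d·√(n/2) − z_{α/2}).
d·√(n/2) = 0.70 × √(31/2) = 0.70 × 3.937 = 2.756.
z_β = 2.756 − 1.960 = 0.796.
Power = Φ(0.796) = 0.787.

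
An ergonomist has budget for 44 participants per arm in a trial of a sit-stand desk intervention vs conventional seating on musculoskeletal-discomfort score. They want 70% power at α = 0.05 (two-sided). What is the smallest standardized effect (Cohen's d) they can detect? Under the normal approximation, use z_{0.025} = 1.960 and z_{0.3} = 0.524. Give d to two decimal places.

For two independent groups of n = 44 each: d_min = (z_{α/2} + z_β)·√(2/n).
z-sum = 1.960 + 0.524 = 2.484.
d_min = 2.484 × √(2/44) = 2.484 × 0.2132 = 0.530.

d_min ≈ 0.53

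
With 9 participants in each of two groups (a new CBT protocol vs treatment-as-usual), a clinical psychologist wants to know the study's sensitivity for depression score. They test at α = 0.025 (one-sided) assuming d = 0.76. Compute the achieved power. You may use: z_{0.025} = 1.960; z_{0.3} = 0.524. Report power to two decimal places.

power ≈ 0.36

For two equal groups, power = Φ(d·√(n/2) − z_{α}).
d·√(n/2) = 0.76 × √(9/2) = 0.76 × 2.121 = 1.612.
z_β = 1.612 − 1.960 = -0.348.
Power = Φ(-0.348) = 0.364.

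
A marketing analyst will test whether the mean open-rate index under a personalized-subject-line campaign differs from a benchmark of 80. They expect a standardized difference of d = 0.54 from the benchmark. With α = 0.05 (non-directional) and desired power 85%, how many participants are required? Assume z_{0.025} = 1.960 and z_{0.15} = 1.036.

For a one-sample test: n = ((z_{α/2} + z_β) / d)².
z_{α/2} + z_β = 1.960 + 1.036 = 2.996.
n = (2.996 / 0.54)² = 5.548² = 30.78.
Round up.

n = 31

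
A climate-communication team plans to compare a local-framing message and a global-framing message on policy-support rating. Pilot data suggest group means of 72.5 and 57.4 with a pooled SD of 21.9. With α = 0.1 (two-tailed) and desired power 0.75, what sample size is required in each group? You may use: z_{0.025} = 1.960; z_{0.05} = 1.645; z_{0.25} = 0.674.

Cohen's d = |M₁ − M₂| / SD_pooled = |72.5 − 57.4| / 21.9 = 15.1 / 21.9 = 0.689.
For two independent groups with equal n: n = 2·((z_{α/2} + z_β) / d)².
z_{α/2} + z_β = 1.645 + 0.674 = 2.319.
n = 2 × (2.319 / 0.689)² = 2 × 3.366² = 2 × 11.33 = 22.7.
Round up to the next whole participant.

n = 23 per group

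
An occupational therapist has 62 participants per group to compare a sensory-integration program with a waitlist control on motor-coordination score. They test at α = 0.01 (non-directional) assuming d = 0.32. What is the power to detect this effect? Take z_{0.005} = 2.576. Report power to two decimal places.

power ≈ 0.21

For two equal groups, power = Φ(d·√(n/2) − z_{α/2}).
d·√(n/2) = 0.32 × √(62/2) = 0.32 × 5.568 = 1.782.
z_β = 1.782 − 2.576 = -0.794.
Power = Φ(-0.794) = 0.214.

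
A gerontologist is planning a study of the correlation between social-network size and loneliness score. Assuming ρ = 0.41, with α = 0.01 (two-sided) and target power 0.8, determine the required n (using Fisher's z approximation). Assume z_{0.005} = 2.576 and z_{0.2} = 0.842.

Fisher's z: C = ½·ln((1+r)/(1−r)) = ½·ln(2.3898) = 0.4356.
n = ((z_{α/2} + z_β)/C)² + 3.
(2.576 + 0.842) / 0.4356 = 3.418 / 0.4356 = 7.847.
n = 7.847² + 3 = 61.57 + 3 = 64.6.
Round up.

n = 65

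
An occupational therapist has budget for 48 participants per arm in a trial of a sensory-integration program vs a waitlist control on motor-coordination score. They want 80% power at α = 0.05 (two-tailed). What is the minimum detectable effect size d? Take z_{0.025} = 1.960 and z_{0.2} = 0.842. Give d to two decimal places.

d_min ≈ 0.57

For two independent groups of n = 48 each: d_min = (z_{α/2} + z_β)·√(2/n).
z-sum = 1.960 + 0.842 = 2.802.
d_min = 2.802 × √(2/48) = 2.802 × 0.2041 = 0.572.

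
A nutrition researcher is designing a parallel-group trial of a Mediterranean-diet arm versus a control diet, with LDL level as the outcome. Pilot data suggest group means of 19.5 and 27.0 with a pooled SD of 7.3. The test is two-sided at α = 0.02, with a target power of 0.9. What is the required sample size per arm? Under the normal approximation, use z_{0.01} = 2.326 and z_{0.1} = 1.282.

n = 25 per group

Cohen's d = |M₁ − M₂| / SD_pooled = |19.5 − 27.0| / 7.3 = 7.5 / 7.3 = 1.027.
For two independent groups with equal n: n = 2·((z_{α/2} + z_β) / d)².
z_{α/2} + z_β = 2.326 + 1.282 = 3.608.
n = 2 × (3.608 / 1.027)² = 2 × 3.513² = 2 × 12.34 = 24.7.
Round up to the next whole participant.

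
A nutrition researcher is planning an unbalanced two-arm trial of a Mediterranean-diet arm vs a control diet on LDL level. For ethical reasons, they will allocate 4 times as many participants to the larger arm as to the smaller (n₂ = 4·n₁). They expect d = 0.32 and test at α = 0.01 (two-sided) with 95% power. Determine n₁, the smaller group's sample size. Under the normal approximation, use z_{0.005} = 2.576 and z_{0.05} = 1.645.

With allocation ratio k = n₂/n₁ = 4, Var(x̄₁−x̄₂) = σ²(1/n₁ + 1/(k·n₁)) = σ²·(k+1)/(k·n₁).
So n₁ = (1 + 1/k)·((z_{α/2} + z_β)/d)² = 1.250 × (4.221/0.32)².
n₁ = 1.250 × 173.99 = 217.5.
Round up: n₁ = 218, giving n₂ = 4 × 218 = 872.

n₁ = 218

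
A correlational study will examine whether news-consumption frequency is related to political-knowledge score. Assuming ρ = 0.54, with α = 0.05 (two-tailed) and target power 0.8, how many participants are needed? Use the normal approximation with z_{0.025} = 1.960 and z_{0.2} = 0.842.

n = 25

Fisher's z: C = ½·ln((1+r)/(1−r)) = ½·ln(3.3478) = 0.6042.
n = ((z_{α/2} + z_β)/C)² + 3.
(1.960 + 0.842) / 0.6042 = 2.802 / 0.6042 = 4.638.
n = 4.638² + 3 = 21.51 + 3 = 24.5.
Round up.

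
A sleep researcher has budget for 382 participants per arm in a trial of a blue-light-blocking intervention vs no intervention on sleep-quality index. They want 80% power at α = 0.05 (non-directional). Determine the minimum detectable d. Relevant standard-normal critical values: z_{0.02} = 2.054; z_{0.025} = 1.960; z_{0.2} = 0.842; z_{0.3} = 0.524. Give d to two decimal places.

d_min ≈ 0.20

For two independent groups of n = 382 each: d_min = (z_{α/2} + z_β)·√(2/n).
z-sum = 1.960 + 0.842 = 2.802.
d_min = 2.802 × √(2/382) = 2.802 × 0.0724 = 0.203.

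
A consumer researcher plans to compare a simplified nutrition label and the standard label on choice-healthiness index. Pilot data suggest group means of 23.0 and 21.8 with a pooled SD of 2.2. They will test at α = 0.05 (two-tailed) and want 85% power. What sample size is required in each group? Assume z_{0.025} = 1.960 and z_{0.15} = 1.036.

n = 61 per group

Cohen's d = |M₁ − M₂| / SD_pooled = |23.0 − 21.8| / 2.2 = 1.2 / 2.2 = 0.545.
For two independent groups with equal n: n = 2·((z_{α/2} + z_β) / d)².
z_{α/2} + z_β = 1.960 + 1.036 = 2.996.
n = 2 × (2.996 / 0.545)² = 2 × 5.497² = 2 × 30.22 = 60.4.
Round up to the next whole participant.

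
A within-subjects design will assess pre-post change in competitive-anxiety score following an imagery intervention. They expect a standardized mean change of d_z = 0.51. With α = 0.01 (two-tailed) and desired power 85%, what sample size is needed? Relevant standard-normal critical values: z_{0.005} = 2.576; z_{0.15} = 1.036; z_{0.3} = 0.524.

For a paired (one-sample on differences) test: n = ((z_{α/2} + z_β) / d)².
z_{α/2} + z_β = 2.576 + 1.036 = 3.612.
n = (3.612 / 0.51)² = 7.082² = 50.16.
Round up.

n = 51 pairs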